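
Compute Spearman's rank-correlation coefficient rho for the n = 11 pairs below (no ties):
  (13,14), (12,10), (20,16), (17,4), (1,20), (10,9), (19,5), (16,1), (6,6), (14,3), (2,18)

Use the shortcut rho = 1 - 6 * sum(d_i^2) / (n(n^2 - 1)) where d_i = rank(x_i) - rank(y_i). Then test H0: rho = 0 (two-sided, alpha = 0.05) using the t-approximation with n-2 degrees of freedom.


Step 1: Rank x and y separately (midranks; no ties here).
rank(x): 13->6, 12->5, 20->11, 17->9, 1->1, 10->4, 19->10, 16->8, 6->3, 14->7, 2->2
rank(y): 14->8, 10->7, 16->9, 4->3, 20->11, 9->6, 5->4, 1->1, 6->5, 3->2, 18->10
Step 2: d_i = R_x(i) - R_y(i); compute d_i^2.
  (6-8)^2=4, (5-7)^2=4, (11-9)^2=4, (9-3)^2=36, (1-11)^2=100, (4-6)^2=4, (10-4)^2=36, (8-1)^2=49, (3-5)^2=4, (7-2)^2=25, (2-10)^2=64
sum(d^2) = 330.
Step 3: rho = 1 - 6*330 / (11*(11^2 - 1)) = 1 - 1980/1320 = -0.500000.
Step 4: Under H0, t = rho * sqrt((n-2)/(1-rho^2)) = -1.7321 ~ t(9).
Step 5: Two-sided p-value from the t-distribution with 9 df = 0.117307.
Step 6: alpha = 0.05. fail to reject H0.

rho = -0.5000, p = 0.117307, fail to reject H0 at alpha = 0.05.


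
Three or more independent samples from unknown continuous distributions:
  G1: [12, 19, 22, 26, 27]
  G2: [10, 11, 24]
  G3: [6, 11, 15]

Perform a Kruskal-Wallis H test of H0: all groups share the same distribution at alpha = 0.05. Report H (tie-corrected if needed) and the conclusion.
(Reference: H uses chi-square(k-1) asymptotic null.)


Step 1: Combine all N = 11 observations and assign midranks.
sorted (value, group, rank): (6,G3,1), (10,G2,2), (11,G2,3.5), (11,G3,3.5), (12,G1,5), (15,G3,6), (19,G1,7), (22,G1,8), (24,G2,9), (26,G1,10), (27,G1,11)
Step 2: Sum ranks within each group.
R_1 = 41 (n_1 = 5)
R_2 = 14.5 (n_2 = 3)
R_3 = 10.5 (n_3 = 3)
Step 3: H = 12/(N(N+1)) * sum(R_i^2/n_i) - 3(N+1)
     = 12/(11*12) * (41^2/5 + 14.5^2/3 + 10.5^2/3) - 3*12
     = 0.090909 * 443.033 - 36
     = 4.275758.
Step 4: Ties present; correction factor C = 1 - 6/(11^3 - 11) = 0.995455. Corrected H = 4.275758 / 0.995455 = 4.295282.
Step 5: Under H0, H ~ chi^2(2); p-value = 0.116759.
Step 6: alpha = 0.05. fail to reject H0.

H = 4.2953, df = 2, p = 0.116759, fail to reject H0.


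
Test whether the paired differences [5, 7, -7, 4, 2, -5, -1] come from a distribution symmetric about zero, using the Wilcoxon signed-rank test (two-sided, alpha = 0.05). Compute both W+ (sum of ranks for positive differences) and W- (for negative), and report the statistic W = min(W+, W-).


Step 1: Drop any zero differences (none here) and take |d_i|.
|d| = [5, 7, 7, 4, 2, 5, 1]
Step 2: Midrank |d_i| (ties get averaged ranks).
ranks: |5|->4.5, |7|->6.5, |7|->6.5, |4|->3, |2|->2, |5|->4.5, |1|->1
Step 3: Attach original signs; sum ranks with positive sign and with negative sign.
W+ = 4.5 + 6.5 + 3 + 2 = 16
W- = 6.5 + 4.5 + 1 = 12
(Check: W+ + W- = 28 should equal n(n+1)/2 = 28.)
Step 4: Test statistic W = min(W+, W-) = 12.
Step 5: Ties in |d|, so use the tie-corrected normal approximation.
        E[W] = n(n+1)/4 = 7*8/4 = 14.
        Tie groups: |d|=5 (t=2), |d|=7 (t=2); sum(t^3 - t) = 12.
        Var[W] = n(n+1)(2n+1)/24 - sum(t^3-t)/48 = 840/24 - 12/48 = 34.75.
        z = (W - E[W]) / sqrt(Var[W]) = (12 - 14) / 5.8949 = -0.3393.
        Two-sided p = 2*Phi(z) = 0.734402.
Step 6: alpha = 0.05. fail to reject H0.

W+ = 16, W- = 12, W = min = 12, p = 0.734402, fail to reject H0.


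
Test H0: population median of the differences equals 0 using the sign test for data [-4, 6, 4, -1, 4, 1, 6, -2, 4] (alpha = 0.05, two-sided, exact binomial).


Step 1: Discard zero differences. Original n = 9; n_eff = number of nonzero differences = 9.
Nonzero differences (with sign): -4, +6, +4, -1, +4, +1, +6, -2, +4
Step 2: Count signs: positive = 6, negative = 3.
Step 3: Under H0: P(positive) = 0.5, so the number of positives S ~ Bin(9, 0.5).
Step 4: Two-sided exact p-value = sum of Bin(9,0.5) probabilities at or below the observed probability = 0.507812.
Step 5: alpha = 0.05. fail to reject H0.

n_eff = 9, pos = 6, neg = 3, p = 0.507812, fail to reject H0.


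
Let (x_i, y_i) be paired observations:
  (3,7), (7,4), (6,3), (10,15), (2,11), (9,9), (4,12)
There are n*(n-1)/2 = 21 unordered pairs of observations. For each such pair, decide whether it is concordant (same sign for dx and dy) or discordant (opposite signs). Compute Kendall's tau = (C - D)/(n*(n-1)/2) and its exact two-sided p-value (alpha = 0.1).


Step 1: Enumerate the 21 unordered pairs (i,j) with i<j and classify each by sign(x_j-x_i) * sign(y_j-y_i).
  (1,2):dx=+4,dy=-3->D; (1,3):dx=+3,dy=-4->D; (1,4):dx=+7,dy=+8->C; (1,5):dx=-1,dy=+4->D
  (1,6):dx=+6,dy=+2->C; (1,7):dx=+1,dy=+5->C; (2,3):dx=-1,dy=-1->C; (2,4):dx=+3,dy=+11->C
  (2,5):dx=-5,dy=+7->D; (2,6):dx=+2,dy=+5->C; (2,7):dx=-3,dy=+8->D; (3,4):dx=+4,dy=+12->C
  (3,5):dx=-4,dy=+8->D; (3,6):dx=+3,dy=+6->C; (3,7):dx=-2,dy=+9->D; (4,5):dx=-8,dy=-4->C
  (4,6):dx=-1,dy=-6->C; (4,7):dx=-6,dy=-3->C; (5,6):dx=+7,dy=-2->D; (5,7):dx=+2,dy=+1->C
  (6,7):dx=-5,dy=+3->D
Step 2: C = 12, D = 9, total pairs = 21.
Step 3: tau = (C - D)/(n(n-1)/2) = (12 - 9)/21 = 0.142857.
Step 4: Exact two-sided p-value (enumerate n! = 5040 permutations of y under H0): p = 0.772619.
Step 5: alpha = 0.1. fail to reject H0.

tau_b = 0.1429 (C=12, D=9), p = 0.772619, fail to reject H0.


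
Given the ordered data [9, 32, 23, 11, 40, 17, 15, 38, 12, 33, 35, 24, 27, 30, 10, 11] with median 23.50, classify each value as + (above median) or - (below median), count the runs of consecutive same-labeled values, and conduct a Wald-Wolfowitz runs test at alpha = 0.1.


Step 1: Compute median = 23.50; label A = above, B = below.
Labels in order: BABBABBABAAAAABB  (n_A = 8, n_B = 8)
Step 2: Count runs R = 9.
Step 3: Under H0 (random ordering), E[R] = 2*n_A*n_B/(n_A+n_B) + 1 = 2*8*8/16 + 1 = 9.0000.
        Var[R] = 2*n_A*n_B*(2*n_A*n_B - n_A - n_B) / ((n_A+n_B)^2 * (n_A+n_B-1)) = 14336/3840 = 3.7333.
        SD[R] = 1.9322.
Step 4: R = E[R], so z = 0 with no continuity correction.
Step 5: Two-sided p-value via normal approximation = 2*(1 - Phi(|z|)) = 1.000000.
Step 6: alpha = 0.1. fail to reject H0.

R = 9, z = 0.0000, p = 1.000000, fail to reject H0.


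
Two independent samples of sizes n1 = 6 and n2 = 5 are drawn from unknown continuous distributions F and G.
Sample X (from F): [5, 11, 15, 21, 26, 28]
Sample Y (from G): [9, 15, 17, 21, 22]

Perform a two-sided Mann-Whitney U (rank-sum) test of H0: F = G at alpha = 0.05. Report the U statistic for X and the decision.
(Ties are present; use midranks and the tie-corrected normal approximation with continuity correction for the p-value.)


Step 1: Combine and sort all 11 observations; assign midranks.
sorted (value, group): (5,X), (9,Y), (11,X), (15,X), (15,Y), (17,Y), (21,X), (21,Y), (22,Y), (26,X), (28,X)
ranks: 5->1, 9->2, 11->3, 15->4.5, 15->4.5, 17->6, 21->7.5, 21->7.5, 22->9, 26->10, 28->11
Step 2: Rank sum for X: R1 = 1 + 3 + 4.5 + 7.5 + 10 + 11 = 37.
Step 3: U_X = R1 - n1(n1+1)/2 = 37 - 6*7/2 = 37 - 21 = 16.
       U_Y = n1*n2 - U_X = 30 - 16 = 14.
Step 4: Ties are present, so use the tie-corrected normal approximation (with continuity correction) for the p-value.
Step 5: p-value = 0.926933; compare to alpha = 0.05. fail to reject H0.

U_X = 16, p = 0.926933, fail to reject H0 at alpha = 0.05.


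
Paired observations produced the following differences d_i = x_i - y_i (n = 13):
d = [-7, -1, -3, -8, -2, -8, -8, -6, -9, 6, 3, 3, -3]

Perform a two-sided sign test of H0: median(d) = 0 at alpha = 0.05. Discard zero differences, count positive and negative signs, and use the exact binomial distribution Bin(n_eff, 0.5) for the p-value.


Step 1: Discard zero differences. Original n = 13; n_eff = number of nonzero differences = 13.
Nonzero differences (with sign): -7, -1, -3, -8, -2, -8, -8, -6, -9, +6, +3, +3, -3
Step 2: Count signs: positive = 3, negative = 10.
Step 3: Under H0: P(positive) = 0.5, so the number of positives S ~ Bin(13, 0.5).
Step 4: Two-sided exact p-value = sum of Bin(13,0.5) probabilities at or below the observed probability = 0.092285.
Step 5: alpha = 0.05. fail to reject H0.

n_eff = 13, pos = 3, neg = 10, p = 0.092285, fail to reject H0.


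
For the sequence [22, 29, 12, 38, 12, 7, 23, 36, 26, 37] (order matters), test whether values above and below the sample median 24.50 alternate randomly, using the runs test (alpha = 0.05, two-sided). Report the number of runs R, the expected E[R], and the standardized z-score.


Step 1: Compute median = 24.50; label A = above, B = below.
Labels in order: BABABBBAAA  (n_A = 5, n_B = 5)
Step 2: Count runs R = 6.
Step 3: Under H0 (random ordering), E[R] = 2*n_A*n_B/(n_A+n_B) + 1 = 2*5*5/10 + 1 = 6.0000.
        Var[R] = 2*n_A*n_B*(2*n_A*n_B - n_A - n_B) / ((n_A+n_B)^2 * (n_A+n_B-1)) = 2000/900 = 2.2222.
        SD[R] = 1.4907.
Step 4: R = E[R], so z = 0 with no continuity correction.
Step 5: Two-sided p-value via normal approximation = 2*(1 - Phi(|z|)) = 1.000000.
Step 6: alpha = 0.05. fail to reject H0.

R = 6, z = 0.0000, p = 1.000000, fail to reject H0.


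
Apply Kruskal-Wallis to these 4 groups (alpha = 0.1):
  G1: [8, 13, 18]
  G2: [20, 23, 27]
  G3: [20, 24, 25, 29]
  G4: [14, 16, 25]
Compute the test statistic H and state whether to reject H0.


Step 1: Combine all N = 13 observations and assign midranks.
sorted (value, group, rank): (8,G1,1), (13,G1,2), (14,G4,3), (16,G4,4), (18,G1,5), (20,G2,6.5), (20,G3,6.5), (23,G2,8), (24,G3,9), (25,G3,10.5), (25,G4,10.5), (27,G2,12), (29,G3,13)
Step 2: Sum ranks within each group.
R_1 = 8 (n_1 = 3)
R_2 = 26.5 (n_2 = 3)
R_3 = 39 (n_3 = 4)
R_4 = 17.5 (n_4 = 3)
Step 3: H = 12/(N(N+1)) * sum(R_i^2/n_i) - 3(N+1)
     = 12/(13*14) * (8^2/3 + 26.5^2/3 + 39^2/4 + 17.5^2/3) - 3*14
     = 0.065934 * 737.75 - 42
     = 6.642857.
Step 4: Ties present; correction factor C = 1 - 12/(13^3 - 13) = 0.994505. Corrected H = 6.642857 / 0.994505 = 6.679558.
Step 5: Under H0, H ~ chi^2(3); p-value = 0.082844.
Step 6: alpha = 0.1. reject H0.

H = 6.6796, df = 3, p = 0.082844, reject H0.


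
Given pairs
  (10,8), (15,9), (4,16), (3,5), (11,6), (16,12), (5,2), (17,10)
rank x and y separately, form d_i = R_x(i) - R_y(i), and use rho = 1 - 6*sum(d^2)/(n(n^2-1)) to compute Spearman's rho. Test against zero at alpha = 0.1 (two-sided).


Step 1: Rank x and y separately (midranks; no ties here).
rank(x): 10->4, 15->6, 4->2, 3->1, 11->5, 16->7, 5->3, 17->8
rank(y): 8->4, 9->5, 16->8, 5->2, 6->3, 12->7, 2->1, 10->6
Step 2: d_i = R_x(i) - R_y(i); compute d_i^2.
  (4-4)^2=0, (6-5)^2=1, (2-8)^2=36, (1-2)^2=1, (5-3)^2=4, (7-7)^2=0, (3-1)^2=4, (8-6)^2=4
sum(d^2) = 50.
Step 3: rho = 1 - 6*50 / (8*(8^2 - 1)) = 1 - 300/504 = 0.404762.
Step 4: Under H0, t = rho * sqrt((n-2)/(1-rho^2)) = 1.0842 ~ t(6).
Step 5: Two-sided p-value from the t-distribution with 6 df = 0.319889.
Step 6: alpha = 0.1. fail to reject H0.

rho = 0.4048, p = 0.319889, fail to reject H0 at alpha = 0.1.


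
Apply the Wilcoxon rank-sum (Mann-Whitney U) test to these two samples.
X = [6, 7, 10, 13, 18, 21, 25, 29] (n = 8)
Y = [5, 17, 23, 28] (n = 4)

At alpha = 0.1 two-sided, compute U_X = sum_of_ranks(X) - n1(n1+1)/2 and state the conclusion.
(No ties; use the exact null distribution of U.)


Step 1: Combine and sort all 12 observations; assign midranks.
sorted (value, group): (5,Y), (6,X), (7,X), (10,X), (13,X), (17,Y), (18,X), (21,X), (23,Y), (25,X), (28,Y), (29,X)
ranks: 5->1, 6->2, 7->3, 10->4, 13->5, 17->6, 18->7, 21->8, 23->9, 25->10, 28->11, 29->12
Step 2: Rank sum for X: R1 = 2 + 3 + 4 + 5 + 7 + 8 + 10 + 12 = 51.
Step 3: U_X = R1 - n1(n1+1)/2 = 51 - 8*9/2 = 51 - 36 = 15.
       U_Y = n1*n2 - U_X = 32 - 15 = 17.
Step 4: No ties, so the exact null distribution of U (based on enumerating the C(12,8) = 495 equally likely rank assignments) gives the two-sided p-value.
Step 5: p-value = 0.933333; compare to alpha = 0.1. fail to reject H0.

U_X = 15, p = 0.933333, fail to reject H0 at alpha = 0.1.


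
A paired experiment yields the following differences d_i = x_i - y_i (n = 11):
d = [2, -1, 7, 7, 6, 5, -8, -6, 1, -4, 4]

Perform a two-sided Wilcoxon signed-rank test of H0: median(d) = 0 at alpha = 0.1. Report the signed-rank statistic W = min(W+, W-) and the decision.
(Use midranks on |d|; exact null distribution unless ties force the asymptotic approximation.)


Step 1: Drop any zero differences (none here) and take |d_i|.
|d| = [2, 1, 7, 7, 6, 5, 8, 6, 1, 4, 4]
Step 2: Midrank |d_i| (ties get averaged ranks).
ranks: |2|->3, |1|->1.5, |7|->9.5, |7|->9.5, |6|->7.5, |5|->6, |8|->11, |6|->7.5, |1|->1.5, |4|->4.5, |4|->4.5
Step 3: Attach original signs; sum ranks with positive sign and with negative sign.
W+ = 3 + 9.5 + 9.5 + 7.5 + 6 + 1.5 + 4.5 = 41.5
W- = 1.5 + 11 + 7.5 + 4.5 = 24.5
(Check: W+ + W- = 66 should equal n(n+1)/2 = 66.)
Step 4: Test statistic W = min(W+, W-) = 24.5.
Step 5: Ties in |d|, so use the tie-corrected normal approximation.
        E[W] = n(n+1)/4 = 11*12/4 = 33.
        Tie groups: |d|=1 (t=2), |d|=4 (t=2), |d|=6 (t=2), |d|=7 (t=2); sum(t^3 - t) = 24.
        Var[W] = n(n+1)(2n+1)/24 - sum(t^3-t)/48 = 3036/24 - 24/48 = 126.
        z = (W - E[W]) / sqrt(Var[W]) = (24.5 - 33) / 11.2250 = -0.7572.
        Two-sided p = 2*Phi(z) = 0.448906.
Step 6: alpha = 0.1. fail to reject H0.

W+ = 41.5, W- = 24.5, W = min = 24.5, p = 0.448906, fail to reject H0.


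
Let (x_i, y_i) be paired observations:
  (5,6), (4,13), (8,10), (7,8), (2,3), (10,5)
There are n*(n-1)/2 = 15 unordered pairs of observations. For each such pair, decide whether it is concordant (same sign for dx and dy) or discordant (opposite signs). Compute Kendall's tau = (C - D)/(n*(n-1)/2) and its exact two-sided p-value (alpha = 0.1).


Step 1: Enumerate the 15 unordered pairs (i,j) with i<j and classify each by sign(x_j-x_i) * sign(y_j-y_i).
  (1,2):dx=-1,dy=+7->D; (1,3):dx=+3,dy=+4->C; (1,4):dx=+2,dy=+2->C; (1,5):dx=-3,dy=-3->C
  (1,6):dx=+5,dy=-1->D; (2,3):dx=+4,dy=-3->D; (2,4):dx=+3,dy=-5->D; (2,5):dx=-2,dy=-10->C
  (2,6):dx=+6,dy=-8->D; (3,4):dx=-1,dy=-2->C; (3,5):dx=-6,dy=-7->C; (3,6):dx=+2,dy=-5->D
  (4,5):dx=-5,dy=-5->C; (4,6):dx=+3,dy=-3->D; (5,6):dx=+8,dy=+2->C
Step 2: C = 8, D = 7, total pairs = 15.
Step 3: tau = (C - D)/(n(n-1)/2) = (8 - 7)/15 = 0.066667.
Step 4: Exact two-sided p-value (enumerate n! = 720 permutations of y under H0): p = 1.000000.
Step 5: alpha = 0.1. fail to reject H0.

tau_b = 0.0667 (C=8, D=7), p = 1.000000, fail to reject H0.


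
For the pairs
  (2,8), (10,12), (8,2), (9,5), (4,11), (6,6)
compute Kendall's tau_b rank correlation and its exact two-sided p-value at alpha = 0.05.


Step 1: Enumerate the 15 unordered pairs (i,j) with i<j and classify each by sign(x_j-x_i) * sign(y_j-y_i).
  (1,2):dx=+8,dy=+4->C; (1,3):dx=+6,dy=-6->D; (1,4):dx=+7,dy=-3->D; (1,5):dx=+2,dy=+3->C
  (1,6):dx=+4,dy=-2->D; (2,3):dx=-2,dy=-10->C; (2,4):dx=-1,dy=-7->C; (2,5):dx=-6,dy=-1->C
  (2,6):dx=-4,dy=-6->C; (3,4):dx=+1,dy=+3->C; (3,5):dx=-4,dy=+9->D; (3,6):dx=-2,dy=+4->D
  (4,5):dx=-5,dy=+6->D; (4,6):dx=-3,dy=+1->D; (5,6):dx=+2,dy=-5->D
Step 2: C = 7, D = 8, total pairs = 15.
Step 3: tau = (C - D)/(n(n-1)/2) = (7 - 8)/15 = -0.066667.
Step 4: Exact two-sided p-value (enumerate n! = 720 permutations of y under H0): p = 1.000000.
Step 5: alpha = 0.05. fail to reject H0.

tau_b = -0.0667 (C=7, D=8), p = 1.000000, fail to reject H0.


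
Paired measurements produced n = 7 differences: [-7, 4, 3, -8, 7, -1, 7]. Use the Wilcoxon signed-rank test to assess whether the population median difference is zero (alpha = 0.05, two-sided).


Step 1: Drop any zero differences (none here) and take |d_i|.
|d| = [7, 4, 3, 8, 7, 1, 7]
Step 2: Midrank |d_i| (ties get averaged ranks).
ranks: |7|->5, |4|->3, |3|->2, |8|->7, |7|->5, |1|->1, |7|->5
Step 3: Attach original signs; sum ranks with positive sign and with negative sign.
W+ = 3 + 2 + 5 + 5 = 15
W- = 5 + 7 + 1 = 13
(Check: W+ + W- = 28 should equal n(n+1)/2 = 28.)
Step 4: Test statistic W = min(W+, W-) = 13.
Step 5: Ties in |d|, so use the tie-corrected normal approximation.
        E[W] = n(n+1)/4 = 7*8/4 = 14.
        Tie groups: |d|=7 (t=3); sum(t^3 - t) = 24.
        Var[W] = n(n+1)(2n+1)/24 - sum(t^3-t)/48 = 840/24 - 24/48 = 34.5.
        z = (W - E[W]) / sqrt(Var[W]) = (13 - 14) / 5.8737 = -0.1703.
        Two-sided p = 2*Phi(z) = 0.864813.
Step 6: alpha = 0.05. fail to reject H0.

W+ = 15, W- = 13, W = min = 13, p = 0.864813, fail to reject H0.


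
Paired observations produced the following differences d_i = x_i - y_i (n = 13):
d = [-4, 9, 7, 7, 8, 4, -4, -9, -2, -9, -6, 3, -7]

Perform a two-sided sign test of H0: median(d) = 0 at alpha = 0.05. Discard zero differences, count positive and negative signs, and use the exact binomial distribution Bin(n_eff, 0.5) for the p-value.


Step 1: Discard zero differences. Original n = 13; n_eff = number of nonzero differences = 13.
Nonzero differences (with sign): -4, +9, +7, +7, +8, +4, -4, -9, -2, -9, -6, +3, -7
Step 2: Count signs: positive = 6, negative = 7.
Step 3: Under H0: P(positive) = 0.5, so the number of positives S ~ Bin(13, 0.5).
Step 4: Two-sided exact p-value = sum of Bin(13,0.5) probabilities at or below the observed probability = 1.000000.
Step 5: alpha = 0.05. fail to reject H0.

n_eff = 13, pos = 6, neg = 7, p = 1.000000, fail to reject H0.


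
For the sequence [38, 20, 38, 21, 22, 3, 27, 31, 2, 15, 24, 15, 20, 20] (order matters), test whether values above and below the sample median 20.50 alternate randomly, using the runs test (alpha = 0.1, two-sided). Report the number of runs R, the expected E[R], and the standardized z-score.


Step 1: Compute median = 20.50; label A = above, B = below.
Labels in order: ABAAABAABBABBB  (n_A = 7, n_B = 7)
Step 2: Count runs R = 8.
Step 3: Under H0 (random ordering), E[R] = 2*n_A*n_B/(n_A+n_B) + 1 = 2*7*7/14 + 1 = 8.0000.
        Var[R] = 2*n_A*n_B*(2*n_A*n_B - n_A - n_B) / ((n_A+n_B)^2 * (n_A+n_B-1)) = 8232/2548 = 3.2308.
        SD[R] = 1.7974.
Step 4: R = E[R], so z = 0 with no continuity correction.
Step 5: Two-sided p-value via normal approximation = 2*(1 - Phi(|z|)) = 1.000000.
Step 6: alpha = 0.1. fail to reject H0.

R = 8, z = 0.0000, p = 1.000000, fail to reject H0.


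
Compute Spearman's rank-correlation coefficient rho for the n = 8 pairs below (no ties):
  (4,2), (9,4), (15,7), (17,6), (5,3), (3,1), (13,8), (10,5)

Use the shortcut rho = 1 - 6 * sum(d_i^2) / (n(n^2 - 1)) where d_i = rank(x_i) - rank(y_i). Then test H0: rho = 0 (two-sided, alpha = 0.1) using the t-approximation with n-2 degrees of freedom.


Step 1: Rank x and y separately (midranks; no ties here).
rank(x): 4->2, 9->4, 15->7, 17->8, 5->3, 3->1, 13->6, 10->5
rank(y): 2->2, 4->4, 7->7, 6->6, 3->3, 1->1, 8->8, 5->5
Step 2: d_i = R_x(i) - R_y(i); compute d_i^2.
  (2-2)^2=0, (4-4)^2=0, (7-7)^2=0, (8-6)^2=4, (3-3)^2=0, (1-1)^2=0, (6-8)^2=4, (5-5)^2=0
sum(d^2) = 8.
Step 3: rho = 1 - 6*8 / (8*(8^2 - 1)) = 1 - 48/504 = 0.904762.
Step 4: Under H0, t = rho * sqrt((n-2)/(1-rho^2)) = 5.2034 ~ t(6).
Step 5: Two-sided p-value from the t-distribution with 6 df = 0.002008.
Step 6: alpha = 0.1. reject H0.

rho = 0.9048, p = 0.002008, reject H0 at alpha = 0.1.


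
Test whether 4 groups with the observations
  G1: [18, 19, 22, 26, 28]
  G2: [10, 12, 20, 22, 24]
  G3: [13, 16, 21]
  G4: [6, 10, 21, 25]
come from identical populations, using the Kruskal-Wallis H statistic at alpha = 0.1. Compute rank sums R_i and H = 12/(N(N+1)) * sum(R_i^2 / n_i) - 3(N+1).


Step 1: Combine all N = 17 observations and assign midranks.
sorted (value, group, rank): (6,G4,1), (10,G2,2.5), (10,G4,2.5), (12,G2,4), (13,G3,5), (16,G3,6), (18,G1,7), (19,G1,8), (20,G2,9), (21,G3,10.5), (21,G4,10.5), (22,G1,12.5), (22,G2,12.5), (24,G2,14), (25,G4,15), (26,G1,16), (28,G1,17)
Step 2: Sum ranks within each group.
R_1 = 60.5 (n_1 = 5)
R_2 = 42 (n_2 = 5)
R_3 = 21.5 (n_3 = 3)
R_4 = 29 (n_4 = 4)
Step 3: H = 12/(N(N+1)) * sum(R_i^2/n_i) - 3(N+1)
     = 12/(17*18) * (60.5^2/5 + 42^2/5 + 21.5^2/3 + 29^2/4) - 3*18
     = 0.039216 * 1449.18 - 54
     = 2.830719.
Step 4: Ties present; correction factor C = 1 - 18/(17^3 - 17) = 0.996324. Corrected H = 2.830719 / 0.996324 = 2.841164.
Step 5: Under H0, H ~ chi^2(3); p-value = 0.416768.
Step 6: alpha = 0.1. fail to reject H0.

H = 2.8412, df = 3, p = 0.416768, fail to reject H0.


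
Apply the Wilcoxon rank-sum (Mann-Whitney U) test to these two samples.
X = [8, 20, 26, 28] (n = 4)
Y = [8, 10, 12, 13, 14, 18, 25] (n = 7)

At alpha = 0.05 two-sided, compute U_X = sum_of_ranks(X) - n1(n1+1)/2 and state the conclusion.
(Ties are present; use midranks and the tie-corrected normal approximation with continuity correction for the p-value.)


Step 1: Combine and sort all 11 observations; assign midranks.
sorted (value, group): (8,X), (8,Y), (10,Y), (12,Y), (13,Y), (14,Y), (18,Y), (20,X), (25,Y), (26,X), (28,X)
ranks: 8->1.5, 8->1.5, 10->3, 12->4, 13->5, 14->6, 18->7, 20->8, 25->9, 26->10, 28->11
Step 2: Rank sum for X: R1 = 1.5 + 8 + 10 + 11 = 30.5.
Step 3: U_X = R1 - n1(n1+1)/2 = 30.5 - 4*5/2 = 30.5 - 10 = 20.5.
       U_Y = n1*n2 - U_X = 28 - 20.5 = 7.5.
Step 4: Ties are present, so use the tie-corrected normal approximation (with continuity correction) for the p-value.
Step 5: p-value = 0.255756; compare to alpha = 0.05. fail to reject H0.

U_X = 20.5, p = 0.255756, fail to reject H0 at alpha = 0.05.


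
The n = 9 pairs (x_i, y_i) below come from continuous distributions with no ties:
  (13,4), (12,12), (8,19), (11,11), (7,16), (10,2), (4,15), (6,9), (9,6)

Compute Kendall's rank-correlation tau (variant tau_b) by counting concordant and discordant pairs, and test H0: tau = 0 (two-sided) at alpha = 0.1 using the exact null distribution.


Step 1: Enumerate the 36 unordered pairs (i,j) with i<j and classify each by sign(x_j-x_i) * sign(y_j-y_i).
  (1,2):dx=-1,dy=+8->D; (1,3):dx=-5,dy=+15->D; (1,4):dx=-2,dy=+7->D; (1,5):dx=-6,dy=+12->D
  (1,6):dx=-3,dy=-2->C; (1,7):dx=-9,dy=+11->D; (1,8):dx=-7,dy=+5->D; (1,9):dx=-4,dy=+2->D
  (2,3):dx=-4,dy=+7->D; (2,4):dx=-1,dy=-1->C; (2,5):dx=-5,dy=+4->D; (2,6):dx=-2,dy=-10->C
  (2,7):dx=-8,dy=+3->D; (2,8):dx=-6,dy=-3->C; (2,9):dx=-3,dy=-6->C; (3,4):dx=+3,dy=-8->D
  (3,5):dx=-1,dy=-3->C; (3,6):dx=+2,dy=-17->D; (3,7):dx=-4,dy=-4->C; (3,8):dx=-2,dy=-10->C
  (3,9):dx=+1,dy=-13->D; (4,5):dx=-4,dy=+5->D; (4,6):dx=-1,dy=-9->C; (4,7):dx=-7,dy=+4->D
  (4,8):dx=-5,dy=-2->C; (4,9):dx=-2,dy=-5->C; (5,6):dx=+3,dy=-14->D; (5,7):dx=-3,dy=-1->C
  (5,8):dx=-1,dy=-7->C; (5,9):dx=+2,dy=-10->D; (6,7):dx=-6,dy=+13->D; (6,8):dx=-4,dy=+7->D
  (6,9):dx=-1,dy=+4->D; (7,8):dx=+2,dy=-6->D; (7,9):dx=+5,dy=-9->D; (8,9):dx=+3,dy=-3->D
Step 2: C = 13, D = 23, total pairs = 36.
Step 3: tau = (C - D)/(n(n-1)/2) = (13 - 23)/36 = -0.277778.
Step 4: Exact two-sided p-value (enumerate n! = 362880 permutations of y under H0): p = 0.358488.
Step 5: alpha = 0.1. fail to reject H0.

tau_b = -0.2778 (C=13, D=23), p = 0.358488, fail to reject H0.


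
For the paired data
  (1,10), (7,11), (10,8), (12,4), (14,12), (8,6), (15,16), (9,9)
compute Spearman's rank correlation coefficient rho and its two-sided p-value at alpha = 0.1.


Step 1: Rank x and y separately (midranks; no ties here).
rank(x): 1->1, 7->2, 10->5, 12->6, 14->7, 8->3, 15->8, 9->4
rank(y): 10->5, 11->6, 8->3, 4->1, 12->7, 6->2, 16->8, 9->4
Step 2: d_i = R_x(i) - R_y(i); compute d_i^2.
  (1-5)^2=16, (2-6)^2=16, (5-3)^2=4, (6-1)^2=25, (7-7)^2=0, (3-2)^2=1, (8-8)^2=0, (4-4)^2=0
sum(d^2) = 62.
Step 3: rho = 1 - 6*62 / (8*(8^2 - 1)) = 1 - 372/504 = 0.261905.
Step 4: Under H0, t = rho * sqrt((n-2)/(1-rho^2)) = 0.6647 ~ t(6).
Step 5: Two-sided p-value from the t-distribution with 6 df = 0.530923.
Step 6: alpha = 0.1. fail to reject H0.

rho = 0.2619, p = 0.530923, fail to reject H0 at alpha = 0.1.


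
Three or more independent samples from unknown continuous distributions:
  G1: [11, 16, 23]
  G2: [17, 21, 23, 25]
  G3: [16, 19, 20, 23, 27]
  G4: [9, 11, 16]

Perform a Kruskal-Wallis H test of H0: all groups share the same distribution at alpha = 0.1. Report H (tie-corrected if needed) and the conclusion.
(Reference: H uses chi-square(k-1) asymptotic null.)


Step 1: Combine all N = 15 observations and assign midranks.
sorted (value, group, rank): (9,G4,1), (11,G1,2.5), (11,G4,2.5), (16,G1,5), (16,G3,5), (16,G4,5), (17,G2,7), (19,G3,8), (20,G3,9), (21,G2,10), (23,G1,12), (23,G2,12), (23,G3,12), (25,G2,14), (27,G3,15)
Step 2: Sum ranks within each group.
R_1 = 19.5 (n_1 = 3)
R_2 = 43 (n_2 = 4)
R_3 = 49 (n_3 = 5)
R_4 = 8.5 (n_4 = 3)
Step 3: H = 12/(N(N+1)) * sum(R_i^2/n_i) - 3(N+1)
     = 12/(15*16) * (19.5^2/3 + 43^2/4 + 49^2/5 + 8.5^2/3) - 3*16
     = 0.050000 * 1093.28 - 48
     = 6.664167.
Step 4: Ties present; correction factor C = 1 - 54/(15^3 - 15) = 0.983929. Corrected H = 6.664167 / 0.983929 = 6.773019.
Step 5: Under H0, H ~ chi^2(3); p-value = 0.079495.
Step 6: alpha = 0.1. reject H0.

H = 6.7730, df = 3, p = 0.079495, reject H0.


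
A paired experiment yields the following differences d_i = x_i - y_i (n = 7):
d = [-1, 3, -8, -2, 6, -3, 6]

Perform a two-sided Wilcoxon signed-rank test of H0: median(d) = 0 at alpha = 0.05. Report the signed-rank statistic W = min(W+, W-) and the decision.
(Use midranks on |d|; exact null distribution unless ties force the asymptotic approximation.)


Step 1: Drop any zero differences (none here) and take |d_i|.
|d| = [1, 3, 8, 2, 6, 3, 6]
Step 2: Midrank |d_i| (ties get averaged ranks).
ranks: |1|->1, |3|->3.5, |8|->7, |2|->2, |6|->5.5, |3|->3.5, |6|->5.5
Step 3: Attach original signs; sum ranks with positive sign and with negative sign.
W+ = 3.5 + 5.5 + 5.5 = 14.5
W- = 1 + 7 + 2 + 3.5 = 13.5
(Check: W+ + W- = 28 should equal n(n+1)/2 = 28.)
Step 4: Test statistic W = min(W+, W-) = 13.5.
Step 5: Ties in |d|, so use the tie-corrected normal approximation.
        E[W] = n(n+1)/4 = 7*8/4 = 14.
        Tie groups: |d|=3 (t=2), |d|=6 (t=2); sum(t^3 - t) = 12.
        Var[W] = n(n+1)(2n+1)/24 - sum(t^3-t)/48 = 840/24 - 12/48 = 34.75.
        z = (W - E[W]) / sqrt(Var[W]) = (13.5 - 14) / 5.8949 = -0.0848.
        Two-sided p = 2*Phi(z) = 0.932405.
Step 6: alpha = 0.05. fail to reject H0.

W+ = 14.5, W- = 13.5, W = min = 13.5, p = 0.932405, fail to reject H0.


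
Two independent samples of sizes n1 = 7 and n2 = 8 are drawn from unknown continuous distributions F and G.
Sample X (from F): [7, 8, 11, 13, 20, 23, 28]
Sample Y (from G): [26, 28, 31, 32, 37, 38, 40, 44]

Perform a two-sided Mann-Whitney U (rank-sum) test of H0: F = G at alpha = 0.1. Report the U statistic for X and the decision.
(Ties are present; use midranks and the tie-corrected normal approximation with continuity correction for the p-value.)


Step 1: Combine and sort all 15 observations; assign midranks.
sorted (value, group): (7,X), (8,X), (11,X), (13,X), (20,X), (23,X), (26,Y), (28,X), (28,Y), (31,Y), (32,Y), (37,Y), (38,Y), (40,Y), (44,Y)
ranks: 7->1, 8->2, 11->3, 13->4, 20->5, 23->6, 26->7, 28->8.5, 28->8.5, 31->10, 32->11, 37->12, 38->13, 40->14, 44->15
Step 2: Rank sum for X: R1 = 1 + 2 + 3 + 4 + 5 + 6 + 8.5 = 29.5.
Step 3: U_X = R1 - n1(n1+1)/2 = 29.5 - 7*8/2 = 29.5 - 28 = 1.5.
       U_Y = n1*n2 - U_X = 56 - 1.5 = 54.5.
Step 4: Ties are present, so use the tie-corrected normal approximation (with continuity correction) for the p-value.
Step 5: p-value = 0.002599; compare to alpha = 0.1. reject H0.

U_X = 1.5, p = 0.002599, reject H0 at alpha = 0.1.


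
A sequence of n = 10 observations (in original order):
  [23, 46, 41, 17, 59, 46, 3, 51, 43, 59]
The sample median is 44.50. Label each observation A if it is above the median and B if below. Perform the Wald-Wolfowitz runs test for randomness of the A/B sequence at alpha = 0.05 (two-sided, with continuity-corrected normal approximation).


Step 1: Compute median = 44.50; label A = above, B = below.
Labels in order: BABBAABABA  (n_A = 5, n_B = 5)
Step 2: Count runs R = 8.
Step 3: Under H0 (random ordering), E[R] = 2*n_A*n_B/(n_A+n_B) + 1 = 2*5*5/10 + 1 = 6.0000.
        Var[R] = 2*n_A*n_B*(2*n_A*n_B - n_A - n_B) / ((n_A+n_B)^2 * (n_A+n_B-1)) = 2000/900 = 2.2222.
        SD[R] = 1.4907.
Step 4: Continuity-corrected z = (R - 0.5 - E[R]) / SD[R] = (8 - 0.5 - 6.0000) / 1.4907 = 1.0062.
Step 5: Two-sided p-value via normal approximation = 2*(1 - Phi(|z|)) = 0.314305.
Step 6: alpha = 0.05. fail to reject H0.

R = 8, z = 1.0062, p = 0.314305, fail to reject H0.


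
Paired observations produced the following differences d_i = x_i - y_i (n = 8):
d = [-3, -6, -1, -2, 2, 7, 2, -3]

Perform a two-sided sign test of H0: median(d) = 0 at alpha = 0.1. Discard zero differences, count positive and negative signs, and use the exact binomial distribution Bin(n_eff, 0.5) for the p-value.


Step 1: Discard zero differences. Original n = 8; n_eff = number of nonzero differences = 8.
Nonzero differences (with sign): -3, -6, -1, -2, +2, +7, +2, -3
Step 2: Count signs: positive = 3, negative = 5.
Step 3: Under H0: P(positive) = 0.5, so the number of positives S ~ Bin(8, 0.5).
Step 4: Two-sided exact p-value = sum of Bin(8,0.5) probabilities at or below the observed probability = 0.726562.
Step 5: alpha = 0.1. fail to reject H0.

n_eff = 8, pos = 3, neg = 5, p = 0.726562, fail to reject H0.


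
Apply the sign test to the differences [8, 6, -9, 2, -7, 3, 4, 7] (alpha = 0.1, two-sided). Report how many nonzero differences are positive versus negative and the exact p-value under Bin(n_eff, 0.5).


Step 1: Discard zero differences. Original n = 8; n_eff = number of nonzero differences = 8.
Nonzero differences (with sign): +8, +6, -9, +2, -7, +3, +4, +7
Step 2: Count signs: positive = 6, negative = 2.
Step 3: Under H0: P(positive) = 0.5, so the number of positives S ~ Bin(8, 0.5).
Step 4: Two-sided exact p-value = sum of Bin(8,0.5) probabilities at or below the observed probability = 0.289062.
Step 5: alpha = 0.1. fail to reject H0.

n_eff = 8, pos = 6, neg = 2, p = 0.289062, fail to reject H0.


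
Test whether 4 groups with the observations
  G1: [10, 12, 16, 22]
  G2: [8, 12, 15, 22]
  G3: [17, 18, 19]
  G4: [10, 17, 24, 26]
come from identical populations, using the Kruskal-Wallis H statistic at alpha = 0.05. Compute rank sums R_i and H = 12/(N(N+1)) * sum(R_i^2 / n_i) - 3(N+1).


Step 1: Combine all N = 15 observations and assign midranks.
sorted (value, group, rank): (8,G2,1), (10,G1,2.5), (10,G4,2.5), (12,G1,4.5), (12,G2,4.5), (15,G2,6), (16,G1,7), (17,G3,8.5), (17,G4,8.5), (18,G3,10), (19,G3,11), (22,G1,12.5), (22,G2,12.5), (24,G4,14), (26,G4,15)
Step 2: Sum ranks within each group.
R_1 = 26.5 (n_1 = 4)
R_2 = 24 (n_2 = 4)
R_3 = 29.5 (n_3 = 3)
R_4 = 40 (n_4 = 4)
Step 3: H = 12/(N(N+1)) * sum(R_i^2/n_i) - 3(N+1)
     = 12/(15*16) * (26.5^2/4 + 24^2/4 + 29.5^2/3 + 40^2/4) - 3*16
     = 0.050000 * 1009.65 - 48
     = 2.482292.
Step 4: Ties present; correction factor C = 1 - 24/(15^3 - 15) = 0.992857. Corrected H = 2.482292 / 0.992857 = 2.500150.
Step 5: Under H0, H ~ chi^2(3); p-value = 0.475264.
Step 6: alpha = 0.05. fail to reject H0.

H = 2.5001, df = 3, p = 0.475264, fail to reject H0.


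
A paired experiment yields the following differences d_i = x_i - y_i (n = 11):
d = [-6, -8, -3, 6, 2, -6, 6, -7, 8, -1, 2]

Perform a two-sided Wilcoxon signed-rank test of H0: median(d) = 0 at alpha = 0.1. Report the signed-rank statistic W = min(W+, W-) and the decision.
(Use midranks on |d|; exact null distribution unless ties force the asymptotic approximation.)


Step 1: Drop any zero differences (none here) and take |d_i|.
|d| = [6, 8, 3, 6, 2, 6, 6, 7, 8, 1, 2]
Step 2: Midrank |d_i| (ties get averaged ranks).
ranks: |6|->6.5, |8|->10.5, |3|->4, |6|->6.5, |2|->2.5, |6|->6.5, |6|->6.5, |7|->9, |8|->10.5, |1|->1, |2|->2.5
Step 3: Attach original signs; sum ranks with positive sign and with negative sign.
W+ = 6.5 + 2.5 + 6.5 + 10.5 + 2.5 = 28.5
W- = 6.5 + 10.5 + 4 + 6.5 + 9 + 1 = 37.5
(Check: W+ + W- = 66 should equal n(n+1)/2 = 66.)
Step 4: Test statistic W = min(W+, W-) = 28.5.
Step 5: Ties in |d|, so use the tie-corrected normal approximation.
        E[W] = n(n+1)/4 = 11*12/4 = 33.
        Tie groups: |d|=2 (t=2), |d|=6 (t=4), |d|=8 (t=2); sum(t^3 - t) = 72.
        Var[W] = n(n+1)(2n+1)/24 - sum(t^3-t)/48 = 3036/24 - 72/48 = 125.
        z = (W - E[W]) / sqrt(Var[W]) = (28.5 - 33) / 11.1803 = -0.4025.
        Two-sided p = 2*Phi(z) = 0.687322.
Step 6: alpha = 0.1. fail to reject H0.

W+ = 28.5, W- = 37.5, W = min = 28.5, p = 0.687322, fail to reject H0.


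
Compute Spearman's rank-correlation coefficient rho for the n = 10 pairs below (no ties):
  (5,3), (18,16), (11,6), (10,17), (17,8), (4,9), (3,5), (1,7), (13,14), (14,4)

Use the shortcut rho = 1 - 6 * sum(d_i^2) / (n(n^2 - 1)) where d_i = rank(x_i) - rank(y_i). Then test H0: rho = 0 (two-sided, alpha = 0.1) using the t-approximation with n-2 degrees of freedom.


Step 1: Rank x and y separately (midranks; no ties here).
rank(x): 5->4, 18->10, 11->6, 10->5, 17->9, 4->3, 3->2, 1->1, 13->7, 14->8
rank(y): 3->1, 16->9, 6->4, 17->10, 8->6, 9->7, 5->3, 7->5, 14->8, 4->2
Step 2: d_i = R_x(i) - R_y(i); compute d_i^2.
  (4-1)^2=9, (10-9)^2=1, (6-4)^2=4, (5-10)^2=25, (9-6)^2=9, (3-7)^2=16, (2-3)^2=1, (1-5)^2=16, (7-8)^2=1, (8-2)^2=36
sum(d^2) = 118.
Step 3: rho = 1 - 6*118 / (10*(10^2 - 1)) = 1 - 708/990 = 0.284848.
Step 4: Under H0, t = rho * sqrt((n-2)/(1-rho^2)) = 0.8405 ~ t(8).
Step 5: Two-sided p-value from the t-distribution with 8 df = 0.425038.
Step 6: alpha = 0.1. fail to reject H0.

rho = 0.2848, p = 0.425038, fail to reject H0 at alpha = 0.1.


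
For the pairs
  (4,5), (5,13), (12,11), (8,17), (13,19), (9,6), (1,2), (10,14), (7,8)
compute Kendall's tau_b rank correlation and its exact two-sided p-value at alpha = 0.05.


Step 1: Enumerate the 36 unordered pairs (i,j) with i<j and classify each by sign(x_j-x_i) * sign(y_j-y_i).
  (1,2):dx=+1,dy=+8->C; (1,3):dx=+8,dy=+6->C; (1,4):dx=+4,dy=+12->C; (1,5):dx=+9,dy=+14->C
  (1,6):dx=+5,dy=+1->C; (1,7):dx=-3,dy=-3->C; (1,8):dx=+6,dy=+9->C; (1,9):dx=+3,dy=+3->C
  (2,3):dx=+7,dy=-2->D; (2,4):dx=+3,dy=+4->C; (2,5):dx=+8,dy=+6->C; (2,6):dx=+4,dy=-7->D
  (2,7):dx=-4,dy=-11->C; (2,8):dx=+5,dy=+1->C; (2,9):dx=+2,dy=-5->D; (3,4):dx=-4,dy=+6->D
  (3,5):dx=+1,dy=+8->C; (3,6):dx=-3,dy=-5->C; (3,7):dx=-11,dy=-9->C; (3,8):dx=-2,dy=+3->D
  (3,9):dx=-5,dy=-3->C; (4,5):dx=+5,dy=+2->C; (4,6):dx=+1,dy=-11->D; (4,7):dx=-7,dy=-15->C
  (4,8):dx=+2,dy=-3->D; (4,9):dx=-1,dy=-9->C; (5,6):dx=-4,dy=-13->C; (5,7):dx=-12,dy=-17->C
  (5,8):dx=-3,dy=-5->C; (5,9):dx=-6,dy=-11->C; (6,7):dx=-8,dy=-4->C; (6,8):dx=+1,dy=+8->C
  (6,9):dx=-2,dy=+2->D; (7,8):dx=+9,dy=+12->C; (7,9):dx=+6,dy=+6->C; (8,9):dx=-3,dy=-6->C
Step 2: C = 28, D = 8, total pairs = 36.
Step 3: tau = (C - D)/(n(n-1)/2) = (28 - 8)/36 = 0.555556.
Step 4: Exact two-sided p-value (enumerate n! = 362880 permutations of y under H0): p = 0.044615.
Step 5: alpha = 0.05. reject H0.

tau_b = 0.5556 (C=28, D=8), p = 0.044615, reject H0.


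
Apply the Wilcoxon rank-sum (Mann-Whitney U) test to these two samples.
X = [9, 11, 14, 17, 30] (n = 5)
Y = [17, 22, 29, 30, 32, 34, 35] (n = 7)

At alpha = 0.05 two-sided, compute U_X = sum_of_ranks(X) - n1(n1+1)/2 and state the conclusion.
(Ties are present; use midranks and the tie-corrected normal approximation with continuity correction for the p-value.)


Step 1: Combine and sort all 12 observations; assign midranks.
sorted (value, group): (9,X), (11,X), (14,X), (17,X), (17,Y), (22,Y), (29,Y), (30,X), (30,Y), (32,Y), (34,Y), (35,Y)
ranks: 9->1, 11->2, 14->3, 17->4.5, 17->4.5, 22->6, 29->7, 30->8.5, 30->8.5, 32->10, 34->11, 35->12
Step 2: Rank sum for X: R1 = 1 + 2 + 3 + 4.5 + 8.5 = 19.
Step 3: U_X = R1 - n1(n1+1)/2 = 19 - 5*6/2 = 19 - 15 = 4.
       U_Y = n1*n2 - U_X = 35 - 4 = 31.
Step 4: Ties are present, so use the tie-corrected normal approximation (with continuity correction) for the p-value.
Step 5: p-value = 0.034123; compare to alpha = 0.05. reject H0.

U_X = 4, p = 0.034123, reject H0 at alpha = 0.05.


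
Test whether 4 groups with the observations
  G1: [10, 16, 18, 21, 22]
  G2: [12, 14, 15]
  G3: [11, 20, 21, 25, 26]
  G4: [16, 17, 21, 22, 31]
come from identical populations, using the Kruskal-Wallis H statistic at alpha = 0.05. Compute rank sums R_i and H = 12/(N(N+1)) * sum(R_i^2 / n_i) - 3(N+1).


Step 1: Combine all N = 18 observations and assign midranks.
sorted (value, group, rank): (10,G1,1), (11,G3,2), (12,G2,3), (14,G2,4), (15,G2,5), (16,G1,6.5), (16,G4,6.5), (17,G4,8), (18,G1,9), (20,G3,10), (21,G1,12), (21,G3,12), (21,G4,12), (22,G1,14.5), (22,G4,14.5), (25,G3,16), (26,G3,17), (31,G4,18)
Step 2: Sum ranks within each group.
R_1 = 43 (n_1 = 5)
R_2 = 12 (n_2 = 3)
R_3 = 57 (n_3 = 5)
R_4 = 59 (n_4 = 5)
Step 3: H = 12/(N(N+1)) * sum(R_i^2/n_i) - 3(N+1)
     = 12/(18*19) * (43^2/5 + 12^2/3 + 57^2/5 + 59^2/5) - 3*19
     = 0.035088 * 1763.8 - 57
     = 4.887719.
Step 4: Ties present; correction factor C = 1 - 36/(18^3 - 18) = 0.993808. Corrected H = 4.887719 / 0.993808 = 4.918172.
Step 5: Under H0, H ~ chi^2(3); p-value = 0.177888.
Step 6: alpha = 0.05. fail to reject H0.

H = 4.9182, df = 3, p = 0.177888, fail to reject H0.


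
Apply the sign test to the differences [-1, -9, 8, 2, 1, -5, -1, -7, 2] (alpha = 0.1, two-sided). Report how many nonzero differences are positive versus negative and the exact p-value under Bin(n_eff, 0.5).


Step 1: Discard zero differences. Original n = 9; n_eff = number of nonzero differences = 9.
Nonzero differences (with sign): -1, -9, +8, +2, +1, -5, -1, -7, +2
Step 2: Count signs: positive = 4, negative = 5.
Step 3: Under H0: P(positive) = 0.5, so the number of positives S ~ Bin(9, 0.5).
Step 4: Two-sided exact p-value = sum of Bin(9,0.5) probabilities at or below the observed probability = 1.000000.
Step 5: alpha = 0.1. fail to reject H0.

n_eff = 9, pos = 4, neg = 5, p = 1.000000, fail to reject H0.


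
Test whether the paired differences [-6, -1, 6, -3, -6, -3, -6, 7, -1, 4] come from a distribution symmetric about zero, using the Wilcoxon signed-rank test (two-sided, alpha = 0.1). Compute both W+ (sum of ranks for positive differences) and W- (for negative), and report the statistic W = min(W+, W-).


Step 1: Drop any zero differences (none here) and take |d_i|.
|d| = [6, 1, 6, 3, 6, 3, 6, 7, 1, 4]
Step 2: Midrank |d_i| (ties get averaged ranks).
ranks: |6|->7.5, |1|->1.5, |6|->7.5, |3|->3.5, |6|->7.5, |3|->3.5, |6|->7.5, |7|->10, |1|->1.5, |4|->5
Step 3: Attach original signs; sum ranks with positive sign and with negative sign.
W+ = 7.5 + 10 + 5 = 22.5
W- = 7.5 + 1.5 + 3.5 + 7.5 + 3.5 + 7.5 + 1.5 = 32.5
(Check: W+ + W- = 55 should equal n(n+1)/2 = 55.)
Step 4: Test statistic W = min(W+, W-) = 22.5.
Step 5: Ties in |d|, so use the tie-corrected normal approximation.
        E[W] = n(n+1)/4 = 10*11/4 = 27.5.
        Tie groups: |d|=1 (t=2), |d|=3 (t=2), |d|=6 (t=4); sum(t^3 - t) = 72.
        Var[W] = n(n+1)(2n+1)/24 - sum(t^3-t)/48 = 2310/24 - 72/48 = 94.75.
        z = (W - E[W]) / sqrt(Var[W]) = (22.5 - 27.5) / 9.7340 = -0.5137.
        Two-sided p = 2*Phi(z) = 0.607486.
Step 6: alpha = 0.1. fail to reject H0.

W+ = 22.5, W- = 32.5, W = min = 22.5, p = 0.607486, fail to reject H0.


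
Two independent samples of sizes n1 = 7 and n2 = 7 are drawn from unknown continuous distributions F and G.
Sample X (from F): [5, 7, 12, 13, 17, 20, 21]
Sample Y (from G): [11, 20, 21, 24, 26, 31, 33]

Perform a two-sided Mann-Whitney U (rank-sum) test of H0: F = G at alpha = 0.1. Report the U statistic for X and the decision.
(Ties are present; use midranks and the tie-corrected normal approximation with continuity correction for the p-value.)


Step 1: Combine and sort all 14 observations; assign midranks.
sorted (value, group): (5,X), (7,X), (11,Y), (12,X), (13,X), (17,X), (20,X), (20,Y), (21,X), (21,Y), (24,Y), (26,Y), (31,Y), (33,Y)
ranks: 5->1, 7->2, 11->3, 12->4, 13->5, 17->6, 20->7.5, 20->7.5, 21->9.5, 21->9.5, 24->11, 26->12, 31->13, 33->14
Step 2: Rank sum for X: R1 = 1 + 2 + 4 + 5 + 6 + 7.5 + 9.5 = 35.
Step 3: U_X = R1 - n1(n1+1)/2 = 35 - 7*8/2 = 35 - 28 = 7.
       U_Y = n1*n2 - U_X = 49 - 7 = 42.
Step 4: Ties are present, so use the tie-corrected normal approximation (with continuity correction) for the p-value.
Step 5: p-value = 0.029483; compare to alpha = 0.1. reject H0.

U_X = 7, p = 0.029483, reject H0 at alpha = 0.1.


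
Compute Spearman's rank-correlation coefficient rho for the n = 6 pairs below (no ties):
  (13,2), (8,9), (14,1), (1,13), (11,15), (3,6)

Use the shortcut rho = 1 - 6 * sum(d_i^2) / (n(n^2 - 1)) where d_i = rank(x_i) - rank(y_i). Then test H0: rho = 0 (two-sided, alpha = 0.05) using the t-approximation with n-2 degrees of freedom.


Step 1: Rank x and y separately (midranks; no ties here).
rank(x): 13->5, 8->3, 14->6, 1->1, 11->4, 3->2
rank(y): 2->2, 9->4, 1->1, 13->5, 15->6, 6->3
Step 2: d_i = R_x(i) - R_y(i); compute d_i^2.
  (5-2)^2=9, (3-4)^2=1, (6-1)^2=25, (1-5)^2=16, (4-6)^2=4, (2-3)^2=1
sum(d^2) = 56.
Step 3: rho = 1 - 6*56 / (6*(6^2 - 1)) = 1 - 336/210 = -0.600000.
Step 4: Under H0, t = rho * sqrt((n-2)/(1-rho^2)) = -1.5000 ~ t(4).
Step 5: Two-sided p-value from the t-distribution with 4 df = 0.208000.
Step 6: alpha = 0.05. fail to reject H0.

rho = -0.6000, p = 0.208000, fail to reject H0 at alpha = 0.05.
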